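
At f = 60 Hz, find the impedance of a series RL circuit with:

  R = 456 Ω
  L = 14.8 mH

Step 1 — Angular frequency: ω = 2π·f = 2π·60 = 377 rad/s.
Step 2 — Component impedances:
  R: Z = R = 456 Ω
  L: Z = jωL = j·377·0.0148 = 0 + j5.579 Ω
Step 3 — Series combination: Z_total = R + L = 456 + j5.579 Ω = 456∠0.7° Ω.

Z = 456 + j5.579 Ω = 456∠0.7° Ω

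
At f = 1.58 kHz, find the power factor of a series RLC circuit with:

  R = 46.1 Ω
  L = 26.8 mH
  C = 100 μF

Step 1 — Angular frequency: ω = 2π·f = 2π·1580 = 9927 rad/s.
Step 2 — Component impedances:
  R: Z = R = 46.1 Ω
  L: Z = jωL = j·9927·0.0268 = 0 + j266.1 Ω
  C: Z = 1/(jωC) = -j/(ω·C) = 0 - j1.007 Ω
Step 3 — Series combination: Z_total = R + L + C = 46.1 + j265 Ω = 269∠80.1° Ω.
Step 4 — Power factor: PF = cos(φ) = Re(Z)/|Z| = 46.1/269 = 0.1714.
Step 5 — Type: Im(Z) = 265 ⇒ lagging (phase φ = 80.1°).

PF = 0.1714 (lagging, φ = 80.1°)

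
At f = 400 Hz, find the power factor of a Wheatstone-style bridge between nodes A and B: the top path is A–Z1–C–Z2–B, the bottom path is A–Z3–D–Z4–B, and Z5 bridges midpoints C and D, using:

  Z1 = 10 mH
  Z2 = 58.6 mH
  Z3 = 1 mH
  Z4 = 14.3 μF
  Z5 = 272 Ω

Step 1 — Angular frequency: ω = 2π·f = 2π·400 = 2513 rad/s.
Step 2 — Component impedances:
  Z1: Z = jωL = j·2513·0.01 = 0 + j25.13 Ω
  Z2: Z = jωL = j·2513·0.0586 = 0 + j147.3 Ω
  Z3: Z = jωL = j·2513·0.001 = 0 + j2.513 Ω
  Z4: Z = 1/(jωC) = -j/(ω·C) = 0 - j27.82 Ω
  Z5: Z = R = 272 Ω
Step 3 — Bridge requires nodal analysis (the Z5 bridge couples midpoints C and D, so the two paths cannot be reduced to a simple series/parallel combination). Setting node B to ground and injecting 1 A at node A, the 3-node admittance system at A, C, D solves to V_A = Z_AB = 0.193 - j29.68 Ω = 29.68∠-89.6° Ω.
Step 4 — Power factor: PF = cos(φ) = Re(Z)/|Z| = 0.19301/29.683 = 0.006502.
Step 5 — Type: Im(Z) = -29.68 ⇒ leading (phase φ = -89.6°).

PF = 0.006502 (leading, φ = -89.6°)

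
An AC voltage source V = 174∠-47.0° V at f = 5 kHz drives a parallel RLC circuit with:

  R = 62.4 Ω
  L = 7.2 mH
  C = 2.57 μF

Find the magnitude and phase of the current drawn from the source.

Step 1 — Angular frequency: ω = 2π·f = 2π·5000 = 3.142e+04 rad/s.
Step 2 — Component impedances:
  R: Z = R = 62.4 Ω
  L: Z = jωL = j·3.142e+04·0.0072 = 0 + j226.2 Ω
  C: Z = 1/(jωC) = -j/(ω·C) = 0 - j12.39 Ω
Step 3 — Parallel combination: 1/Z_total = 1/R + 1/L + 1/C; Z_total = 2.635 - j12.55 Ω = 12.82∠-78.1° Ω.
Step 4 — Source phasor: V = 174∠-47.0° V = 118.7 - j127.3 V.
Step 5 — Ohm's law: I = V / Z_total = (118.7 - j127.3) / (2.635 - j12.55) = 11.61 + j7.017 A.
Step 6 — Convert to polar: |I| = 13.57 A, ∠I = 31.1°.

I = 13.57∠31.1° A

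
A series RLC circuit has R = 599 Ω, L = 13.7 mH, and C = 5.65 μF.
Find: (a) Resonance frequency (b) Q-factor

Step 1 — Resonance condition Im(Z)=0 gives ω₀ = 1/√(LC).
Step 2 — ω₀ = 1/√(0.0137·5.65e-06) = 3594 rad/s.
Step 3 — f₀ = ω₀/(2π) = 572.1 Hz.
Step 4 — Series Q: Q = ω₀L/R = 3594·0.0137/599 = 0.08221.

(a) f₀ = 572.1 Hz  (b) Q = 0.08221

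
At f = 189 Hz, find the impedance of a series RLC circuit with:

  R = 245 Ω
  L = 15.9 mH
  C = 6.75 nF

Step 1 — Angular frequency: ω = 2π·f = 2π·189 = 1188 rad/s.
Step 2 — Component impedances:
  R: Z = R = 245 Ω
  L: Z = jωL = j·1188·0.0159 = 0 + j18.88 Ω
  C: Z = 1/(jωC) = -j/(ω·C) = 0 - j1.248e+05 Ω
Step 3 — Series combination: Z_total = R + L + C = 245 - j1.247e+05 Ω = 1.247e+05∠-89.9° Ω.

Z = 245 - j1.247e+05 Ω = 1.247e+05∠-89.9° Ω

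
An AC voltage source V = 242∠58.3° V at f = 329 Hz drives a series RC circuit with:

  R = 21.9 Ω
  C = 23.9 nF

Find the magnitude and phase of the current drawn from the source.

Step 1 — Angular frequency: ω = 2π·f = 2π·329 = 2067 rad/s.
Step 2 — Component impedances:
  R: Z = R = 21.9 Ω
  C: Z = 1/(jωC) = -j/(ω·C) = 0 - j2.024e+04 Ω
Step 3 — Series combination: Z_total = R + C = 21.9 - j2.024e+04 Ω = 2.024e+04∠-89.9° Ω.
Step 4 — Source phasor: V = 242∠58.3° V = 127.2 + j205.9 V.
Step 5 — Ohm's law: I = V / Z_total = (127.2 + j205.9) / (21.9 - j2.024e+04) = -0.01017 + j0.006294 A.
Step 6 — Convert to polar: |I| = 0.01196 A, ∠I = 148.2°.

I = 0.01196∠148.2° A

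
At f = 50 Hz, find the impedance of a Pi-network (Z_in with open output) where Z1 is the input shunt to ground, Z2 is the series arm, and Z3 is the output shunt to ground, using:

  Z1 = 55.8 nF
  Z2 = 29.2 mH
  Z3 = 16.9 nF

Step 1 — Angular frequency: ω = 2π·f = 2π·50 = 314.2 rad/s.
Step 2 — Component impedances:
  Z1: Z = 1/(jωC) = -j/(ω·C) = 0 - j5.704e+04 Ω
  Z2: Z = jωL = j·314.2·0.0292 = 0 + j9.173 Ω
  Z3: Z = 1/(jωC) = -j/(ω·C) = 0 - j1.883e+05 Ω
Step 3 — With open output, the series arm Z2 and the output shunt Z3 appear in series to ground: Z2 + Z3 = 0 - j1.883e+05 Ω.
Step 4 — Parallel with input shunt Z1: Z_in = Z1 || (Z2 + Z3) = 0 - j4.378e+04 Ω = 4.378e+04∠-90.0° Ω.

Z = 0 - j4.378e+04 Ω = 4.378e+04∠-90.0° Ω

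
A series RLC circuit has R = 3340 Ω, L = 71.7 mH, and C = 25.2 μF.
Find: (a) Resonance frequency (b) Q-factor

Step 1 — Resonance condition Im(Z)=0 gives ω₀ = 1/√(LC).
Step 2 — ω₀ = 1/√(0.0717·2.52e-05) = 743.9 rad/s.
Step 3 — f₀ = ω₀/(2π) = 118.4 Hz.
Step 4 — Series Q: Q = ω₀L/R = 743.9·0.0717/3340 = 0.01597.

(a) f₀ = 118.4 Hz  (b) Q = 0.01597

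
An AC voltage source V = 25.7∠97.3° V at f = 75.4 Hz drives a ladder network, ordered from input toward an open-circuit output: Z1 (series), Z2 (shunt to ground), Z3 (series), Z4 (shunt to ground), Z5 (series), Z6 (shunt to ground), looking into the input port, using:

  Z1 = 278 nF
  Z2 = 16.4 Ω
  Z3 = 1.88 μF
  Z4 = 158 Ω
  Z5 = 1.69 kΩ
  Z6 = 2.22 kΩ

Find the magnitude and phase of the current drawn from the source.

Step 1 — Angular frequency: ω = 2π·f = 2π·75.4 = 473.8 rad/s.
Step 2 — Component impedances:
  Z1: Z = 1/(jωC) = -j/(ω·C) = 0 - j7593 Ω
  Z2: Z = R = 16.4 Ω
  Z3: Z = 1/(jωC) = -j/(ω·C) = 0 - j1123 Ω
  Z4: Z = R = 158 Ω
  Z5: Z = R = 1690 Ω
  Z6: Z = R = 2220 Ω
Step 3 — Ladder network (open output): work backward from the far end, alternating series and parallel combinations. Z_in = 16.36 - j7593 Ω = 7593∠-89.9° Ω.
Step 4 — Source phasor: V = 25.7∠97.3° V = -3.266 + j25.49 V.
Step 5 — Ohm's law: I = V / Z_total = (-3.266 + j25.49) / (16.36 - j7593) = -0.003358 - j0.0004228 A.
Step 6 — Convert to polar: |I| = 0.003385 A, ∠I = -172.8°.

I = 0.003385∠-172.8° A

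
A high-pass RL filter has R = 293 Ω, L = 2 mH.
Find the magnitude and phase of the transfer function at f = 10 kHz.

Step 1 — Angular frequency: ω = 2π·1e+04 = 6.283e+04 rad/s.
Step 2 — Transfer function: H(jω) = jωL/(R + jωL).
Step 3 — Numerator jωL = j·125.7; denominator R + jωL = 293 + j125.7.
Step 4 — H = 0.1554 + j0.3623.
Step 5 — Magnitude: |H| = 0.3942 (-8.1 dB); phase: φ = 66.8°.

|H| = 0.3942 (-8.1 dB), φ = 66.8°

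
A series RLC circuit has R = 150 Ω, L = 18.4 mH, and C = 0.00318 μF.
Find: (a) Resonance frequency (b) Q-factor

Step 1 — Resonance condition Im(Z)=0 gives ω₀ = 1/√(LC).
Step 2 — ω₀ = 1/√(0.0184·3.18e-09) = 1.307e+05 rad/s.
Step 3 — f₀ = ω₀/(2π) = 2.081e+04 Hz.
Step 4 — Series Q: Q = ω₀L/R = 1.307e+05·0.0184/150 = 16.04.

(a) f₀ = 2.081e+04 Hz  (b) Q = 16.04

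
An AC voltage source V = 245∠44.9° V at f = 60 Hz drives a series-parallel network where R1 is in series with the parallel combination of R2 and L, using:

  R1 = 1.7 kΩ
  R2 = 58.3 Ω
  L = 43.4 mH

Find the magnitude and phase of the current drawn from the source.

Step 1 — Angular frequency: ω = 2π·f = 2π·60 = 377 rad/s.
Step 2 — Component impedances:
  R1: Z = R = 1700 Ω
  R2: Z = R = 58.3 Ω
  L: Z = jωL = j·377·0.0434 = 0 + j16.36 Ω
Step 3 — Parallel branch: R2 || L = 1/(1/R2 + 1/L) = 4.256 + j15.17 Ω.
Step 4 — Series with R1: Z_total = R1 + (R2 || L) = 1704 + j15.17 Ω = 1704∠0.5° Ω.
Step 5 — Source phasor: V = 245∠44.9° V = 173.5 + j172.9 V.
Step 6 — Ohm's law: I = V / Z_total = (173.5 + j172.9) / (1704 + j15.17) = 0.1027 + j0.1006 A.
Step 7 — Convert to polar: |I| = 0.1438 A, ∠I = 44.4°.

I = 0.1438∠44.4° A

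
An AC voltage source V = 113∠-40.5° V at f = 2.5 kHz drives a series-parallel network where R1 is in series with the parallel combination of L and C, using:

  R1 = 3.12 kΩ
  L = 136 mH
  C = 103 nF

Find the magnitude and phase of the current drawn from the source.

Step 1 — Angular frequency: ω = 2π·f = 2π·2500 = 1.571e+04 rad/s.
Step 2 — Component impedances:
  R1: Z = R = 3120 Ω
  L: Z = jωL = j·1.571e+04·0.136 = 0 + j2136 Ω
  C: Z = 1/(jωC) = -j/(ω·C) = 0 - j618.1 Ω
Step 3 — Parallel branch: L || C = 1/(1/L + 1/C) = 0 - j869.7 Ω.
Step 4 — Series with R1: Z_total = R1 + (L || C) = 3120 - j869.7 Ω = 3239∠-15.6° Ω.
Step 5 — Source phasor: V = 113∠-40.5° V = 85.93 - j73.39 V.
Step 6 — Ohm's law: I = V / Z_total = (85.93 - j73.39) / (3120 - j869.7) = 0.03164 - j0.0147 A.
Step 7 — Convert to polar: |I| = 0.03489 A, ∠I = -24.9°.

I = 0.03489∠-24.9° A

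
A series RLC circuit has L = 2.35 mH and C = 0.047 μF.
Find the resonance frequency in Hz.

Step 1 — Resonance condition Im(Z)=0 gives ω₀ = 1/√(LC).
Step 2 — ω₀ = 1/√(0.00235·4.7e-08) = 9.515e+04 rad/s.
Step 3 — f₀ = ω₀/(2π) = 1.514e+04 Hz.

f₀ = 1.514e+04 Hz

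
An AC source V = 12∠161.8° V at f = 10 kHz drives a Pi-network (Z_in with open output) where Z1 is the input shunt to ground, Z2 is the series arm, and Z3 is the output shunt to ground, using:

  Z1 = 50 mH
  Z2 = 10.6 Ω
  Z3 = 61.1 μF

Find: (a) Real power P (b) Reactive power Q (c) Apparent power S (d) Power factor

Step 1 — Angular frequency: ω = 2π·f = 2π·1e+04 = 6.283e+04 rad/s.
Step 2 — Component impedances:
  Z1: Z = jωL = j·6.283e+04·0.05 = 0 + j3142 Ω
  Z2: Z = R = 10.6 Ω
  Z3: Z = 1/(jωC) = -j/(ω·C) = 0 - j0.2605 Ω
Step 3 — With open output, the series arm Z2 and the output shunt Z3 appear in series to ground: Z2 + Z3 = 10.6 - j0.2605 Ω.
Step 4 — Parallel with input shunt Z1: Z_in = Z1 || (Z2 + Z3) = 10.6 - j0.2247 Ω = 10.6∠-1.2° Ω.
Step 5 — Source phasor: V = 12∠161.8° V = -11.4 + j3.748 V.
Step 6 — Current: I = V / Z = -1.082 + j0.3306 A = 1.132∠163.0° A.
Step 7 — Complex power: S = V·I* = 13.58 - j0.2878 VA.
Step 8 — Real power: P = Re(S) = 13.58 W.
Step 9 — Reactive power: Q = Im(S) = -0.2878 VAR.
Step 10 — Apparent power: |S| = 13.58 VA.
Step 11 — Power factor: PF = P/|S| = 0.9998 (leading).

(a) P = 13.58 W  (b) Q = -0.2878 VAR  (c) S = 13.58 VA  (d) PF = 0.9998 (leading)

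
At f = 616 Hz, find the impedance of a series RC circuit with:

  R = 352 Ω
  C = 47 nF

Step 1 — Angular frequency: ω = 2π·f = 2π·616 = 3870 rad/s.
Step 2 — Component impedances:
  R: Z = R = 352 Ω
  C: Z = 1/(jωC) = -j/(ω·C) = 0 - j5497 Ω
Step 3 — Series combination: Z_total = R + C = 352 - j5497 Ω = 5508∠-86.3° Ω.

Z = 352 - j5497 Ω = 5508∠-86.3° Ω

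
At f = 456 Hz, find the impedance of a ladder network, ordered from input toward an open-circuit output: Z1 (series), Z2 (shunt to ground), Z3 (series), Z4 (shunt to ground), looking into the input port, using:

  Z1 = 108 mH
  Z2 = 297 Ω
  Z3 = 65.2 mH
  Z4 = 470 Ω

Step 1 — Angular frequency: ω = 2π·f = 2π·456 = 2865 rad/s.
Step 2 — Component impedances:
  Z1: Z = jωL = j·2865·0.108 = 0 + j309.4 Ω
  Z2: Z = R = 297 Ω
  Z3: Z = jωL = j·2865·0.0652 = 0 + j186.8 Ω
  Z4: Z = R = 470 Ω
Step 3 — Ladder network (open output): work backward from the far end, alternating series and parallel combinations. Z_in = 188.4 + j335.9 Ω = 385.1∠60.7° Ω.

Z = 188.4 + j335.9 Ω = 385.1∠60.7° Ω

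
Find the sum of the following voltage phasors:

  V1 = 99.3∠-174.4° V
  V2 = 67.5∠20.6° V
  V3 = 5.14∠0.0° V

Step 1 — Convert each phasor to rectangular form:
  V1 = 99.3·(cos(-174.4°) + j·sin(-174.4°)) = -98.83 - j9.69 V
  V2 = 67.5·(cos(20.6°) + j·sin(20.6°)) = 63.18 + j23.75 V
  V3 = 5.14·(cos(0.0°) + j·sin(0.0°)) = 5.14 V
Step 2 — Sum components: V_total = -30.5 + j14.06 V.
Step 3 — Convert to polar: |V_total| = 33.59 V, ∠V_total = 155.3°.

V_total = 33.59∠155.3° V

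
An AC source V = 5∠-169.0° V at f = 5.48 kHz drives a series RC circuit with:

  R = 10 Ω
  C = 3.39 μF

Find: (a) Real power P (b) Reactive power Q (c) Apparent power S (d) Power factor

Step 1 — Angular frequency: ω = 2π·f = 2π·5480 = 3.443e+04 rad/s.
Step 2 — Component impedances:
  R: Z = R = 10 Ω
  C: Z = 1/(jωC) = -j/(ω·C) = 0 - j8.567 Ω
Step 3 — Series combination: Z_total = R + C = 10 - j8.567 Ω = 13.17∠-40.6° Ω.
Step 4 — Source phasor: V = 5∠-169.0° V = -4.908 - j0.954 V.
Step 5 — Current: I = V / Z = -0.2359 - j0.2975 A = 0.3797∠-128.4° A.
Step 6 — Complex power: S = V·I* = 1.442 - j1.235 VA.
Step 7 — Real power: P = Re(S) = 1.442 W.
Step 8 — Reactive power: Q = Im(S) = -1.235 VAR.
Step 9 — Apparent power: |S| = 1.899 VA.
Step 10 — Power factor: PF = P/|S| = 0.7594 (leading).

(a) P = 1.442 W  (b) Q = -1.235 VAR  (c) S = 1.899 VA  (d) PF = 0.7594 (leading)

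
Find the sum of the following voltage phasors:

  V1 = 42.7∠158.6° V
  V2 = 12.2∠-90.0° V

Step 1 — Convert each phasor to rectangular form:
  V1 = 42.7·(cos(158.6°) + j·sin(158.6°)) = -39.76 + j15.58 V
  V2 = 12.2·(cos(-90.0°) + j·sin(-90.0°)) = 0 - j12.2 V
Step 2 — Sum components: V_total = -39.76 + j3.38 V.
Step 3 — Convert to polar: |V_total| = 39.9 V, ∠V_total = 175.1°.

V_total = 39.9∠175.1° V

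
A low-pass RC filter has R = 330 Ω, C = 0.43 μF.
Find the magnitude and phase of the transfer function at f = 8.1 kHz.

Step 1 — Angular frequency: ω = 2π·8100 = 5.089e+04 rad/s.
Step 2 — Transfer function: H(jω) = 1/(1 + jωRC).
Step 3 — Denominator: 1 + jωRC = 1 + j·5.089e+04·330·4.3e-07 = 1 + j7.222.
Step 4 — H = 0.01881 - j0.1359.
Step 5 — Magnitude: |H| = 0.1372 (-17.3 dB); phase: φ = -82.1°.

|H| = 0.1372 (-17.3 dB), φ = -82.1°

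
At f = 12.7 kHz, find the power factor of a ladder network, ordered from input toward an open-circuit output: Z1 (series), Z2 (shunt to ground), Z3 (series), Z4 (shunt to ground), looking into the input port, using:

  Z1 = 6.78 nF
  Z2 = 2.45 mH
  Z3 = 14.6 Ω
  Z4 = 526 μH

Step 1 — Angular frequency: ω = 2π·f = 2π·1.27e+04 = 7.98e+04 rad/s.
Step 2 — Component impedances:
  Z1: Z = 1/(jωC) = -j/(ω·C) = 0 - j1848 Ω
  Z2: Z = jωL = j·7.98e+04·0.00245 = 0 + j195.5 Ω
  Z3: Z = R = 14.6 Ω
  Z4: Z = jωL = j·7.98e+04·0.000526 = 0 + j41.97 Ω
Step 3 — Ladder network (open output): work backward from the far end, alternating series and parallel combinations. Z_in = 9.858 - j1813 Ω = 1813∠-89.7° Ω.
Step 4 — Power factor: PF = cos(φ) = Re(Z)/|Z| = 9.858/1813 = 0.005437.
Step 5 — Type: Im(Z) = -1813 ⇒ leading (phase φ = -89.7°).

PF = 0.005437 (leading, φ = -89.7°)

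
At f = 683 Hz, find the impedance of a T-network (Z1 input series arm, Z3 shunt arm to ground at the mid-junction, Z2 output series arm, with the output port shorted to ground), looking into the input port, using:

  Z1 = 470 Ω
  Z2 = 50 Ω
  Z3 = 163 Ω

Step 1 — Angular frequency: ω = 2π·f = 2π·683 = 4291 rad/s.
Step 2 — Component impedances:
  Z1: Z = R = 470 Ω
  Z2: Z = R = 50 Ω
  Z3: Z = R = 163 Ω
Step 3 — With the output port shorted to ground, the output series arm Z2 runs from the junction to ground; the shunt arm Z3 also runs from the junction to ground. They appear in parallel: Z3 || Z2 = 38.26 Ω.
Step 4 — Series with input arm Z1: Z_in = Z1 + (Z3 || Z2) = 508.3 Ω = 508.3∠0.0° Ω.

Z = 508.3 Ω = 508.3∠0.0° Ω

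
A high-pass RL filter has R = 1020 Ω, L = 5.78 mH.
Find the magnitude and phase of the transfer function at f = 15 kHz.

Step 1 — Angular frequency: ω = 2π·1.5e+04 = 9.425e+04 rad/s.
Step 2 — Transfer function: H(jω) = jωL/(R + jωL).
Step 3 — Numerator jωL = j·544.8; denominator R + jωL = 1020 + j544.8.
Step 4 — H = 0.2219 + j0.4155.
Step 5 — Magnitude: |H| = 0.4711 (-6.5 dB); phase: φ = 61.9°.

|H| = 0.4711 (-6.5 dB), φ = 61.9°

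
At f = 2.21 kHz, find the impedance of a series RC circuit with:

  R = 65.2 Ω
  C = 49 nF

Step 1 — Angular frequency: ω = 2π·f = 2π·2210 = 1.389e+04 rad/s.
Step 2 — Component impedances:
  R: Z = R = 65.2 Ω
  C: Z = 1/(jωC) = -j/(ω·C) = 0 - j1470 Ω
Step 3 — Series combination: Z_total = R + C = 65.2 - j1470 Ω = 1471∠-87.5° Ω.

Z = 65.2 - j1470 Ω = 1471∠-87.5° Ω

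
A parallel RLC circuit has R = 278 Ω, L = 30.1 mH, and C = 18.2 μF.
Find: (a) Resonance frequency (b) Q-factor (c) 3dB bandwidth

Step 1 — Resonance: ω₀ = 1/√(LC) = 1/√(0.0301·1.82e-05) = 1351 rad/s.
Step 2 — f₀ = ω₀/(2π) = 215 Hz.
Step 3 — Parallel Q: Q = R/(ω₀L) = 278/(1351·0.0301) = 6.836.
Step 4 — Bandwidth: Δω = ω₀/Q = 197.6 rad/s; BW = Δω/(2π) = 31.46 Hz.

(a) f₀ = 215 Hz  (b) Q = 6.836  (c) BW = 31.46 Hz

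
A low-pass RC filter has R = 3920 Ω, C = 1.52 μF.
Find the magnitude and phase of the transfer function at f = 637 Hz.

Step 1 — Angular frequency: ω = 2π·637 = 4002 rad/s.
Step 2 — Transfer function: H(jω) = 1/(1 + jωRC).
Step 3 — Denominator: 1 + jωRC = 1 + j·4002·3920·1.52e-06 = 1 + j23.85.
Step 4 — H = 0.001755 - j0.04186.
Step 5 — Magnitude: |H| = 0.0419 (-27.6 dB); phase: φ = -87.6°.

|H| = 0.0419 (-27.6 dB), φ = -87.6°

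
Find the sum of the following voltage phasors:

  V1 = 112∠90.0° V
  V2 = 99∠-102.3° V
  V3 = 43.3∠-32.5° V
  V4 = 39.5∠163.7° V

Step 1 — Convert each phasor to rectangular form:
  V1 = 112·(cos(90.0°) + j·sin(90.0°)) = 0 + j112 V
  V2 = 99·(cos(-102.3°) + j·sin(-102.3°)) = -21.09 - j96.73 V
  V3 = 43.3·(cos(-32.5°) + j·sin(-32.5°)) = 36.52 - j23.27 V
  V4 = 39.5·(cos(163.7°) + j·sin(163.7°)) = -37.91 + j11.09 V
Step 2 — Sum components: V_total = -22.48 + j3.094 V.
Step 3 — Convert to polar: |V_total| = 22.7 V, ∠V_total = 172.2°.

V_total = 22.7∠172.2° V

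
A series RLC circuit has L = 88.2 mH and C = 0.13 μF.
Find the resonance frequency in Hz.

Step 1 — Resonance condition Im(Z)=0 gives ω₀ = 1/√(LC).
Step 2 — ω₀ = 1/√(0.0882·1.3e-07) = 9339 rad/s.
Step 3 — f₀ = ω₀/(2π) = 1486 Hz.

f₀ = 1486 Hz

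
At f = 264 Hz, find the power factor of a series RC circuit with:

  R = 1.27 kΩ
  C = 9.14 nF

Step 1 — Angular frequency: ω = 2π·f = 2π·264 = 1659 rad/s.
Step 2 — Component impedances:
  R: Z = R = 1270 Ω
  C: Z = 1/(jωC) = -j/(ω·C) = 0 - j6.596e+04 Ω
Step 3 — Series combination: Z_total = R + C = 1270 - j6.596e+04 Ω = 6.597e+04∠-88.9° Ω.
Step 4 — Power factor: PF = cos(φ) = Re(Z)/|Z| = 1270/6.597e+04 = 0.01925.
Step 5 — Type: Im(Z) = -6.596e+04 ⇒ leading (phase φ = -88.9°).

PF = 0.01925 (leading, φ = -88.9°)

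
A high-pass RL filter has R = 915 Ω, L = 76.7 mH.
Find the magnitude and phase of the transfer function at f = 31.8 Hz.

Step 1 — Angular frequency: ω = 2π·31.8 = 199.8 rad/s.
Step 2 — Transfer function: H(jω) = jωL/(R + jωL).
Step 3 — Numerator jωL = j·15.33; denominator R + jωL = 915 + j15.33.
Step 4 — H = 0.0002804 + j0.01674.
Step 5 — Magnitude: |H| = 0.01675 (-35.5 dB); phase: φ = 89.0°.

|H| = 0.01675 (-35.5 dB), φ = 89.0°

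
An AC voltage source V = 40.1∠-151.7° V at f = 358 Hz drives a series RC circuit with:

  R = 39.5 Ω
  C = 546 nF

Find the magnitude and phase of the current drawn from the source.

Step 1 — Angular frequency: ω = 2π·f = 2π·358 = 2249 rad/s.
Step 2 — Component impedances:
  R: Z = R = 39.5 Ω
  C: Z = 1/(jωC) = -j/(ω·C) = 0 - j814.2 Ω
Step 3 — Series combination: Z_total = R + C = 39.5 - j814.2 Ω = 815.2∠-87.2° Ω.
Step 4 — Source phasor: V = 40.1∠-151.7° V = -35.31 - j19.01 V.
Step 5 — Ohm's law: I = V / Z_total = (-35.31 - j19.01) / (39.5 - j814.2) = 0.02119 - j0.04439 A.
Step 6 — Convert to polar: |I| = 0.04919 A, ∠I = -64.5°.

I = 0.04919∠-64.5° A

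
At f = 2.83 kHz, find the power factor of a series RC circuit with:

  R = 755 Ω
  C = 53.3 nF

Step 1 — Angular frequency: ω = 2π·f = 2π·2830 = 1.778e+04 rad/s.
Step 2 — Component impedances:
  R: Z = R = 755 Ω
  C: Z = 1/(jωC) = -j/(ω·C) = 0 - j1055 Ω
Step 3 — Series combination: Z_total = R + C = 755 - j1055 Ω = 1297∠-54.4° Ω.
Step 4 — Power factor: PF = cos(φ) = Re(Z)/|Z| = 755/1297.4 = 0.5819.
Step 5 — Type: Im(Z) = -1055 ⇒ leading (phase φ = -54.4°).

PF = 0.5819 (leading, φ = -54.4°)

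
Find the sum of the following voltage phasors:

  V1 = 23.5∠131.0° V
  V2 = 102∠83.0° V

Step 1 — Convert each phasor to rectangular form:
  V1 = 23.5·(cos(131.0°) + j·sin(131.0°)) = -15.42 + j17.74 V
  V2 = 102·(cos(83.0°) + j·sin(83.0°)) = 12.43 + j101.2 V
Step 2 — Sum components: V_total = -2.987 + j119 V.
Step 3 — Convert to polar: |V_total| = 119 V, ∠V_total = 91.4°.

V_total = 119∠91.4° V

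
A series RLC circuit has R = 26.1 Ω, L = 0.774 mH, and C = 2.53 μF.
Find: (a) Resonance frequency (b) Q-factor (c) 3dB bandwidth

Step 1 — Resonance: ω₀ = 1/√(LC) = 1/√(0.000774·2.53e-06) = 2.26e+04 rad/s.
Step 2 — f₀ = ω₀/(2π) = 3597 Hz.
Step 3 — Series Q: Q = ω₀L/R = 2.26e+04·0.000774/26.1 = 0.6701.
Step 4 — Bandwidth: Δω = ω₀/Q = 3.372e+04 rad/s; BW = Δω/(2π) = 5367 Hz.

(a) f₀ = 3597 Hz  (b) Q = 0.6701  (c) BW = 5367 Hz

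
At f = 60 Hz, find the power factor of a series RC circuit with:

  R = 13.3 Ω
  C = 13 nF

Step 1 — Angular frequency: ω = 2π·f = 2π·60 = 377 rad/s.
Step 2 — Component impedances:
  R: Z = R = 13.3 Ω
  C: Z = 1/(jωC) = -j/(ω·C) = 0 - j2.04e+05 Ω
Step 3 — Series combination: Z_total = R + C = 13.3 - j2.04e+05 Ω = 2.04e+05∠-90.0° Ω.
Step 4 — Power factor: PF = cos(φ) = Re(Z)/|Z| = 13.3/2.0404e+05 = 6.518e-05.
Step 5 — Type: Im(Z) = -2.04e+05 ⇒ leading (phase φ = -90.0°).

PF = 6.518e-05 (leading, φ = -90.0°)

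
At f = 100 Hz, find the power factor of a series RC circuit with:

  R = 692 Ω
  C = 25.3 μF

Step 1 — Angular frequency: ω = 2π·f = 2π·100 = 628.3 rad/s.
Step 2 — Component impedances:
  R: Z = R = 692 Ω
  C: Z = 1/(jωC) = -j/(ω·C) = 0 - j62.91 Ω
Step 3 — Series combination: Z_total = R + C = 692 - j62.91 Ω = 694.9∠-5.2° Ω.
Step 4 — Power factor: PF = cos(φ) = Re(Z)/|Z| = 692/694.85 = 0.9959.
Step 5 — Type: Im(Z) = -62.91 ⇒ leading (phase φ = -5.2°).

PF = 0.9959 (leading, φ = -5.2°)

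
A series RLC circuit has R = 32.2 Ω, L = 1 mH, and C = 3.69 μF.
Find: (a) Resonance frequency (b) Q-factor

Step 1 — Resonance condition Im(Z)=0 gives ω₀ = 1/√(LC).
Step 2 — ω₀ = 1/√(0.001·3.69e-06) = 1.646e+04 rad/s.
Step 3 — f₀ = ω₀/(2π) = 2620 Hz.
Step 4 — Series Q: Q = ω₀L/R = 1.646e+04·0.001/32.2 = 0.5112.

(a) f₀ = 2620 Hz  (b) Q = 0.5112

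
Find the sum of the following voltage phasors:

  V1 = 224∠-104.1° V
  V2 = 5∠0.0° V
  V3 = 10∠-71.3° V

Step 1 — Convert each phasor to rectangular form:
  V1 = 224·(cos(-104.1°) + j·sin(-104.1°)) = -54.57 - j217.3 V
  V2 = 5·(cos(0.0°) + j·sin(0.0°)) = 5 V
  V3 = 10·(cos(-71.3°) + j·sin(-71.3°)) = 3.206 - j9.472 V
Step 2 — Sum components: V_total = -46.36 - j226.7 V.
Step 3 — Convert to polar: |V_total| = 231.4 V, ∠V_total = -101.6°.

V_total = 231.4∠-101.6° V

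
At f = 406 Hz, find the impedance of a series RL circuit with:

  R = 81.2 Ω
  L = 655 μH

Step 1 — Angular frequency: ω = 2π·f = 2π·406 = 2551 rad/s.
Step 2 — Component impedances:
  R: Z = R = 81.2 Ω
  L: Z = jωL = j·2551·0.000655 = 0 + j1.671 Ω
Step 3 — Series combination: Z_total = R + L = 81.2 + j1.671 Ω = 81.22∠1.2° Ω.

Z = 81.2 + j1.671 Ω = 81.22∠1.2° Ω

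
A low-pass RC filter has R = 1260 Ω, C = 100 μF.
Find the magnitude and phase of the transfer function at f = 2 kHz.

Step 1 — Angular frequency: ω = 2π·2000 = 1.257e+04 rad/s.
Step 2 — Transfer function: H(jω) = 1/(1 + jωRC).
Step 3 — Denominator: 1 + jωRC = 1 + j·1.257e+04·1260·0.0001 = 1 + j1583.
Step 4 — H = 3.989e-07 - j0.0006316.
Step 5 — Magnitude: |H| = 0.0006316 (-64.0 dB); phase: φ = -90.0°.

|H| = 0.0006316 (-64.0 dB), φ = -90.0°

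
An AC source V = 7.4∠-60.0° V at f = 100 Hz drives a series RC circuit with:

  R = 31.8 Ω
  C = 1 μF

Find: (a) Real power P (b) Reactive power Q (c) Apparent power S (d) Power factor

Step 1 — Angular frequency: ω = 2π·f = 2π·100 = 628.3 rad/s.
Step 2 — Component impedances:
  R: Z = R = 31.8 Ω
  C: Z = 1/(jωC) = -j/(ω·C) = 0 - j1592 Ω
Step 3 — Series combination: Z_total = R + C = 31.8 - j1592 Ω = 1592∠-88.9° Ω.
Step 4 — Source phasor: V = 7.4∠-60.0° V = 3.7 - j6.409 V.
Step 5 — Current: I = V / Z = 0.004071 + j0.002243 A = 0.004649∠28.9° A.
Step 6 — Complex power: S = V·I* = 0.0006872 - j0.03439 VA.
Step 7 — Real power: P = Re(S) = 0.0006872 W.
Step 8 — Reactive power: Q = Im(S) = -0.03439 VAR.
Step 9 — Apparent power: |S| = 0.0344 VA.
Step 10 — Power factor: PF = P/|S| = 0.01998 (leading).

(a) P = 0.0006872 W  (b) Q = -0.03439 VAR  (c) S = 0.0344 VA  (d) PF = 0.01998 (leading)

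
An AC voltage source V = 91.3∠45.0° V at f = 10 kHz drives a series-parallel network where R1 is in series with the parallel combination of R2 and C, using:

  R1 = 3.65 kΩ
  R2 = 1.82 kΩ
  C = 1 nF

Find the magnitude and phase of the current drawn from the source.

Step 1 — Angular frequency: ω = 2π·f = 2π·1e+04 = 6.283e+04 rad/s.
Step 2 — Component impedances:
  R1: Z = R = 3650 Ω
  R2: Z = R = 1820 Ω
  C: Z = 1/(jωC) = -j/(ω·C) = 0 - j1.592e+04 Ω
Step 3 — Parallel branch: R2 || C = 1/(1/R2 + 1/C) = 1797 - j205.4 Ω.
Step 4 — Series with R1: Z_total = R1 + (R2 || C) = 5447 - j205.4 Ω = 5450∠-2.2° Ω.
Step 5 — Source phasor: V = 91.3∠45.0° V = 64.56 + j64.56 V.
Step 6 — Ohm's law: I = V / Z_total = (64.56 + j64.56) / (5447 - j205.4) = 0.01139 + j0.01228 A.
Step 7 — Convert to polar: |I| = 0.01675 A, ∠I = 47.2°.

I = 0.01675∠47.2° A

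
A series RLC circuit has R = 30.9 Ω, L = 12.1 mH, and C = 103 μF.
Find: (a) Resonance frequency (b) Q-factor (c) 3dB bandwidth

Step 1 — Resonance: ω₀ = 1/√(LC) = 1/√(0.0121·0.000103) = 895.8 rad/s.
Step 2 — f₀ = ω₀/(2π) = 142.6 Hz.
Step 3 — Series Q: Q = ω₀L/R = 895.8·0.0121/30.9 = 0.3508.
Step 4 — Bandwidth: Δω = ω₀/Q = 2554 rad/s; BW = Δω/(2π) = 406.4 Hz.

(a) f₀ = 142.6 Hz  (b) Q = 0.3508  (c) BW = 406.4 Hz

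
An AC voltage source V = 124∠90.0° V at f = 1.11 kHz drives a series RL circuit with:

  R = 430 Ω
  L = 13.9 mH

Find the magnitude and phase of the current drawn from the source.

Step 1 — Angular frequency: ω = 2π·f = 2π·1110 = 6974 rad/s.
Step 2 — Component impedances:
  R: Z = R = 430 Ω
  L: Z = jωL = j·6974·0.0139 = 0 + j96.94 Ω
Step 3 — Series combination: Z_total = R + L = 430 + j96.94 Ω = 440.8∠12.7° Ω.
Step 4 — Source phasor: V = 124∠90.0° V = 0 + j124 V.
Step 5 — Ohm's law: I = V / Z_total = (0 + j124) / (430 + j96.94) = 0.06187 + j0.2744 A.
Step 6 — Convert to polar: |I| = 0.2813 A, ∠I = 77.3°.

I = 0.2813∠77.3° A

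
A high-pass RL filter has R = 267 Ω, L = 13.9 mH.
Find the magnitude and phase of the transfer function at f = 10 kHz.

Step 1 — Angular frequency: ω = 2π·1e+04 = 6.283e+04 rad/s.
Step 2 — Transfer function: H(jω) = jωL/(R + jωL).
Step 3 — Numerator jωL = j·873.4; denominator R + jωL = 267 + j873.4.
Step 4 — H = 0.9145 + j0.2796.
Step 5 — Magnitude: |H| = 0.9563 (-0.4 dB); phase: φ = 17.0°.

|H| = 0.9563 (-0.4 dB), φ = 17.0°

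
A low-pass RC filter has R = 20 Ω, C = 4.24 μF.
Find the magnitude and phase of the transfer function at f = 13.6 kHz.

Step 1 — Angular frequency: ω = 2π·1.36e+04 = 8.545e+04 rad/s.
Step 2 — Transfer function: H(jω) = 1/(1 + jωRC).
Step 3 — Denominator: 1 + jωRC = 1 + j·8.545e+04·20·4.24e-06 = 1 + j7.246.
Step 4 — H = 0.01869 - j0.1354.
Step 5 — Magnitude: |H| = 0.1367 (-17.3 dB); phase: φ = -82.1°.

|H| = 0.1367 (-17.3 dB), φ = -82.1°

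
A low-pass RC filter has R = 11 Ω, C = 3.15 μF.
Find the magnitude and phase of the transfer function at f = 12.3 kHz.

Step 1 — Angular frequency: ω = 2π·1.23e+04 = 7.728e+04 rad/s.
Step 2 — Transfer function: H(jω) = 1/(1 + jωRC).
Step 3 — Denominator: 1 + jωRC = 1 + j·7.728e+04·11·3.15e-06 = 1 + j2.678.
Step 4 — H = 0.1224 - j0.3277.
Step 5 — Magnitude: |H| = 0.3498 (-9.1 dB); phase: φ = -69.5°.

|H| = 0.3498 (-9.1 dB), φ = -69.5°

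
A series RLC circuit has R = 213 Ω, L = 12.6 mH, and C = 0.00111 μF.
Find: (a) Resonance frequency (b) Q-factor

Step 1 — Resonance condition Im(Z)=0 gives ω₀ = 1/√(LC).
Step 2 — ω₀ = 1/√(0.0126·1.11e-09) = 2.674e+05 rad/s.
Step 3 — f₀ = ω₀/(2π) = 4.256e+04 Hz.
Step 4 — Series Q: Q = ω₀L/R = 2.674e+05·0.0126/213 = 15.82.

(a) f₀ = 4.256e+04 Hz  (b) Q = 15.82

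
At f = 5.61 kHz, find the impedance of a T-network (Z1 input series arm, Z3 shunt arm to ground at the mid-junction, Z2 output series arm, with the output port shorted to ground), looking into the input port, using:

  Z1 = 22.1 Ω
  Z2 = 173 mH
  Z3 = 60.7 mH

Step 1 — Angular frequency: ω = 2π·f = 2π·5610 = 3.525e+04 rad/s.
Step 2 — Component impedances:
  Z1: Z = R = 22.1 Ω
  Z2: Z = jωL = j·3.525e+04·0.173 = 0 + j6098 Ω
  Z3: Z = jωL = j·3.525e+04·0.0607 = 0 + j2140 Ω
Step 3 — With the output port shorted to ground, the output series arm Z2 runs from the junction to ground; the shunt arm Z3 also runs from the junction to ground. They appear in parallel: Z3 || Z2 = 0 + j1584 Ω.
Step 4 — Series with input arm Z1: Z_in = Z1 + (Z3 || Z2) = 22.1 + j1584 Ω = 1584∠89.2° Ω.

Z = 22.1 + j1584 Ω = 1584∠89.2° Ω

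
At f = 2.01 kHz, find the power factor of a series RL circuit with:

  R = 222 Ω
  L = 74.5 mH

Step 1 — Angular frequency: ω = 2π·f = 2π·2010 = 1.263e+04 rad/s.
Step 2 — Component impedances:
  R: Z = R = 222 Ω
  L: Z = jωL = j·1.263e+04·0.0745 = 0 + j940.9 Ω
Step 3 — Series combination: Z_total = R + L = 222 + j940.9 Ω = 966.7∠76.7° Ω.
Step 4 — Power factor: PF = cos(φ) = Re(Z)/|Z| = 222/966.7 = 0.2296.
Step 5 — Type: Im(Z) = 940.9 ⇒ lagging (phase φ = 76.7°).

PF = 0.2296 (lagging, φ = 76.7°)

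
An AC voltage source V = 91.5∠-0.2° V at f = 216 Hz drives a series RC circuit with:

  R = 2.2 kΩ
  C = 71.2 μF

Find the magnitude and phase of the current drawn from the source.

Step 1 — Angular frequency: ω = 2π·f = 2π·216 = 1357 rad/s.
Step 2 — Component impedances:
  R: Z = R = 2200 Ω
  C: Z = 1/(jωC) = -j/(ω·C) = 0 - j10.35 Ω
Step 3 — Series combination: Z_total = R + C = 2200 - j10.35 Ω = 2200∠-0.3° Ω.
Step 4 — Source phasor: V = 91.5∠-0.2° V = 91.5 - j0.3194 V.
Step 5 — Ohm's law: I = V / Z_total = (91.5 - j0.3194) / (2200 - j10.35) = 0.04159 + j5.046e-05 A.
Step 6 — Convert to polar: |I| = 0.04159 A, ∠I = 0.1°.

I = 0.04159∠0.1° A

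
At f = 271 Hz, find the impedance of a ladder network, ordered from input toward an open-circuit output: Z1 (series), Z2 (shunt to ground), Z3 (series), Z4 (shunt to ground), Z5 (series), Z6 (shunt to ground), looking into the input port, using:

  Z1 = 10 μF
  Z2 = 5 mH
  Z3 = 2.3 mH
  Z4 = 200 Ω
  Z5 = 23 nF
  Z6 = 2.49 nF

Step 1 — Angular frequency: ω = 2π·f = 2π·271 = 1703 rad/s.
Step 2 — Component impedances:
  Z1: Z = 1/(jωC) = -j/(ω·C) = 0 - j58.73 Ω
  Z2: Z = jωL = j·1703·0.005 = 0 + j8.514 Ω
  Z3: Z = jωL = j·1703·0.0023 = 0 + j3.916 Ω
  Z4: Z = R = 200 Ω
  Z5: Z = 1/(jωC) = -j/(ω·C) = 0 - j2.553e+04 Ω
  Z6: Z = 1/(jωC) = -j/(ω·C) = 0 - j2.359e+05 Ω
Step 3 — Ladder network (open output): work backward from the far end, alternating series and parallel combinations. Z_in = 0.3611 - j50.24 Ω = 50.24∠-89.6° Ω.

Z = 0.3611 - j50.24 Ω = 50.24∠-89.6° Ω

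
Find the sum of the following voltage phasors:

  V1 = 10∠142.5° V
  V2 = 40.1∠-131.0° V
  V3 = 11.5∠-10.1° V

Step 1 — Convert each phasor to rectangular form:
  V1 = 10·(cos(142.5°) + j·sin(142.5°)) = -7.934 + j6.088 V
  V2 = 40.1·(cos(-131.0°) + j·sin(-131.0°)) = -26.31 - j30.26 V
  V3 = 11.5·(cos(-10.1°) + j·sin(-10.1°)) = 11.32 - j2.017 V
Step 2 — Sum components: V_total = -22.92 - j26.19 V.
Step 3 — Convert to polar: |V_total| = 34.8 V, ∠V_total = -131.2°.

V_total = 34.8∠-131.2° V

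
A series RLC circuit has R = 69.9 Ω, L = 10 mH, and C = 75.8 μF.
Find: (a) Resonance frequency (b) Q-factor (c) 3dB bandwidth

Step 1 — Resonance: ω₀ = 1/√(LC) = 1/√(0.01·7.58e-05) = 1149 rad/s.
Step 2 — f₀ = ω₀/(2π) = 182.8 Hz.
Step 3 — Series Q: Q = ω₀L/R = 1149·0.01/69.9 = 0.1643.
Step 4 — Bandwidth: Δω = ω₀/Q = 6990 rad/s; BW = Δω/(2π) = 1112 Hz.

(a) f₀ = 182.8 Hz  (b) Q = 0.1643  (c) BW = 1112 Hz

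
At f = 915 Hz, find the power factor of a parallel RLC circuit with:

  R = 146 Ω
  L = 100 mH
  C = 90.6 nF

Step 1 — Angular frequency: ω = 2π·f = 2π·915 = 5749 rad/s.
Step 2 — Component impedances:
  R: Z = R = 146 Ω
  L: Z = jωL = j·5749·0.1 = 0 + j574.9 Ω
  C: Z = 1/(jωC) = -j/(ω·C) = 0 - j1920 Ω
Step 3 — Parallel combination: 1/Z_total = 1/R + 1/L + 1/C; Z_total = 141.5 + j25.18 Ω = 143.7∠10.1° Ω.
Step 4 — Power factor: PF = cos(φ) = Re(Z)/|Z| = 141.521/143.743 = 0.9845.
Step 5 — Type: Im(Z) = 25.18 ⇒ lagging (phase φ = 10.1°).

PF = 0.9845 (lagging, φ = 10.1°)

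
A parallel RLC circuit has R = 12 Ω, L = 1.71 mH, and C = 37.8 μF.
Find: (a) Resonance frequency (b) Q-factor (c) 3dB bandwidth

Step 1 — Resonance: ω₀ = 1/√(LC) = 1/√(0.00171·3.78e-05) = 3933 rad/s.
Step 2 — f₀ = ω₀/(2π) = 626 Hz.
Step 3 — Parallel Q: Q = R/(ω₀L) = 12/(3933·0.00171) = 1.784.
Step 4 — Bandwidth: Δω = ω₀/Q = 2205 rad/s; BW = Δω/(2π) = 350.9 Hz.

(a) f₀ = 626 Hz  (b) Q = 1.784  (c) BW = 350.9 Hz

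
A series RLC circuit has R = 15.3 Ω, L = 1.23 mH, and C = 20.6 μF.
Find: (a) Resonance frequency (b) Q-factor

Step 1 — Resonance condition Im(Z)=0 gives ω₀ = 1/√(LC).
Step 2 — ω₀ = 1/√(0.00123·2.06e-05) = 6282 rad/s.
Step 3 — f₀ = ω₀/(2π) = 999.8 Hz.
Step 4 — Series Q: Q = ω₀L/R = 6282·0.00123/15.3 = 0.505.

(a) f₀ = 999.8 Hz  (b) Q = 0.505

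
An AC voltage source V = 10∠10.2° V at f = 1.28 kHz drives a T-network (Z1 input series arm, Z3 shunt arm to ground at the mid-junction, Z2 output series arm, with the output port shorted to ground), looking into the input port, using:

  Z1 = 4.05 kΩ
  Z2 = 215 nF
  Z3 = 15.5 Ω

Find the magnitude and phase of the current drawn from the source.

Step 1 — Angular frequency: ω = 2π·f = 2π·1280 = 8042 rad/s.
Step 2 — Component impedances:
  Z1: Z = R = 4050 Ω
  Z2: Z = 1/(jωC) = -j/(ω·C) = 0 - j578.3 Ω
  Z3: Z = R = 15.5 Ω
Step 3 — With the output port shorted to ground, the output series arm Z2 runs from the junction to ground; the shunt arm Z3 also runs from the junction to ground. They appear in parallel: Z3 || Z2 = 15.49 - j0.4151 Ω.
Step 4 — Series with input arm Z1: Z_in = Z1 + (Z3 || Z2) = 4065 - j0.4151 Ω = 4065∠-0.0° Ω.
Step 5 — Source phasor: V = 10∠10.2° V = 9.842 + j1.771 V.
Step 6 — Ohm's law: I = V / Z_total = (9.842 + j1.771) / (4065 - j0.4151) = 0.002421 + j0.0004358 A.
Step 7 — Convert to polar: |I| = 0.00246 A, ∠I = 10.2°.

I = 0.00246∠10.2° A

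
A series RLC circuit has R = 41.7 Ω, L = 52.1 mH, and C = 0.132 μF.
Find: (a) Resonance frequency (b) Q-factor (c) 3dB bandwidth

Step 1 — Resonance: ω₀ = 1/√(LC) = 1/√(0.0521·1.32e-07) = 1.206e+04 rad/s.
Step 2 — f₀ = ω₀/(2π) = 1919 Hz.
Step 3 — Series Q: Q = ω₀L/R = 1.206e+04·0.0521/41.7 = 15.07.
Step 4 — Bandwidth: Δω = ω₀/Q = 800.4 rad/s; BW = Δω/(2π) = 127.4 Hz.

(a) f₀ = 1919 Hz  (b) Q = 15.07  (c) BW = 127.4 Hz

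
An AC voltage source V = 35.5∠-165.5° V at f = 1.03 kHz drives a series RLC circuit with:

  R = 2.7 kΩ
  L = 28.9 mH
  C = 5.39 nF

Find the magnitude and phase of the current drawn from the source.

Step 1 — Angular frequency: ω = 2π·f = 2π·1030 = 6472 rad/s.
Step 2 — Component impedances:
  R: Z = R = 2700 Ω
  L: Z = jωL = j·6472·0.0289 = 0 + j187 Ω
  C: Z = 1/(jωC) = -j/(ω·C) = 0 - j2.867e+04 Ω
Step 3 — Series combination: Z_total = R + L + C = 2700 - j2.848e+04 Ω = 2.861e+04∠-84.6° Ω.
Step 4 — Source phasor: V = 35.5∠-165.5° V = -34.37 - j8.888 V.
Step 5 — Ohm's law: I = V / Z_total = (-34.37 - j8.888) / (2700 - j2.848e+04) = 0.0001959 - j0.001225 A.
Step 6 — Convert to polar: |I| = 0.001241 A, ∠I = -80.9°.

I = 0.001241∠-80.9° A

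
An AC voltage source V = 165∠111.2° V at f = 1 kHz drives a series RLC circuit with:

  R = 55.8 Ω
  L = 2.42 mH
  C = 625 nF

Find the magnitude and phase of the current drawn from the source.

Step 1 — Angular frequency: ω = 2π·f = 2π·1000 = 6283 rad/s.
Step 2 — Component impedances:
  R: Z = R = 55.8 Ω
  L: Z = jωL = j·6283·0.00242 = 0 + j15.21 Ω
  C: Z = 1/(jωC) = -j/(ω·C) = 0 - j254.6 Ω
Step 3 — Series combination: Z_total = R + L + C = 55.8 - j239.4 Ω = 245.9∠-76.9° Ω.
Step 4 — Source phasor: V = 165∠111.2° V = -59.67 + j153.8 V.
Step 5 — Ohm's law: I = V / Z_total = (-59.67 + j153.8) / (55.8 - j239.4) = -0.6645 - j0.09435 A.
Step 6 — Convert to polar: |I| = 0.6711 A, ∠I = -171.9°.

I = 0.6711∠-171.9° A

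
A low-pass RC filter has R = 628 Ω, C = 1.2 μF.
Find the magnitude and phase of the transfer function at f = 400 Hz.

Step 1 — Angular frequency: ω = 2π·400 = 2513 rad/s.
Step 2 — Transfer function: H(jω) = 1/(1 + jωRC).
Step 3 — Denominator: 1 + jωRC = 1 + j·2513·628·1.2e-06 = 1 + j1.894.
Step 4 — H = 0.218 - j0.4129.
Step 5 — Magnitude: |H| = 0.4669 (-6.6 dB); phase: φ = -62.2°.

|H| = 0.4669 (-6.6 dB), φ = -62.2°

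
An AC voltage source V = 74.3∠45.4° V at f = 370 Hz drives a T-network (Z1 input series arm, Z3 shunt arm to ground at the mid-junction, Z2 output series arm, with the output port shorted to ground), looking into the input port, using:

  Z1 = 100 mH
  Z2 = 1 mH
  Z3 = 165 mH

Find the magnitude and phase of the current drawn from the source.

Step 1 — Angular frequency: ω = 2π·f = 2π·370 = 2325 rad/s.
Step 2 — Component impedances:
  Z1: Z = jωL = j·2325·0.1 = 0 + j232.5 Ω
  Z2: Z = jωL = j·2325·0.001 = 0 + j2.325 Ω
  Z3: Z = jωL = j·2325·0.165 = 0 + j383.6 Ω
Step 3 — With the output port shorted to ground, the output series arm Z2 runs from the junction to ground; the shunt arm Z3 also runs from the junction to ground. They appear in parallel: Z3 || Z2 = 0 + j2.311 Ω.
Step 4 — Series with input arm Z1: Z_in = Z1 + (Z3 || Z2) = 0 + j234.8 Ω = 234.8∠90.0° Ω.
Step 5 — Source phasor: V = 74.3∠45.4° V = 52.17 + j52.9 V.
Step 6 — Ohm's law: I = V / Z_total = (52.17 + j52.9) / (0 + j234.8) = 0.2253 - j0.2222 A.
Step 7 — Convert to polar: |I| = 0.3165 A, ∠I = -44.6°.

I = 0.3165∠-44.6° A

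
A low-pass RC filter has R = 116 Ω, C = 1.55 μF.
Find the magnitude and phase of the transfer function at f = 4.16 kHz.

Step 1 — Angular frequency: ω = 2π·4160 = 2.614e+04 rad/s.
Step 2 — Transfer function: H(jω) = 1/(1 + jωRC).
Step 3 — Denominator: 1 + jωRC = 1 + j·2.614e+04·116·1.55e-06 = 1 + j4.7.
Step 4 — H = 0.04332 - j0.2036.
Step 5 — Magnitude: |H| = 0.2081 (-13.6 dB); phase: φ = -78.0°.

|H| = 0.2081 (-13.6 dB), φ = -78.0°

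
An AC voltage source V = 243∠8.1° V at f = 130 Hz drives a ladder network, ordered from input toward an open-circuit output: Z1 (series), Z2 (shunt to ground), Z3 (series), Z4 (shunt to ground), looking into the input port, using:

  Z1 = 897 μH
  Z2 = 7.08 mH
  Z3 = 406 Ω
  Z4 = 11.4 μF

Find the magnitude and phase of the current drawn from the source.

Step 1 — Angular frequency: ω = 2π·f = 2π·130 = 816.8 rad/s.
Step 2 — Component impedances:
  Z1: Z = jωL = j·816.8·0.000897 = 0 + j0.7327 Ω
  Z2: Z = jωL = j·816.8·0.00708 = 0 + j5.783 Ω
  Z3: Z = R = 406 Ω
  Z4: Z = 1/(jωC) = -j/(ω·C) = 0 - j107.4 Ω
Step 3 — Ladder network (open output): work backward from the far end, alternating series and parallel combinations. Z_in = 0.07752 + j6.535 Ω = 6.536∠89.3° Ω.
Step 4 — Source phasor: V = 243∠8.1° V = 240.6 + j34.24 V.
Step 5 — Ohm's law: I = V / Z_total = (240.6 + j34.24) / (0.07752 + j6.535) = 5.675 - j36.75 A.
Step 6 — Convert to polar: |I| = 37.18 A, ∠I = -81.2°.

I = 37.18∠-81.2° A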